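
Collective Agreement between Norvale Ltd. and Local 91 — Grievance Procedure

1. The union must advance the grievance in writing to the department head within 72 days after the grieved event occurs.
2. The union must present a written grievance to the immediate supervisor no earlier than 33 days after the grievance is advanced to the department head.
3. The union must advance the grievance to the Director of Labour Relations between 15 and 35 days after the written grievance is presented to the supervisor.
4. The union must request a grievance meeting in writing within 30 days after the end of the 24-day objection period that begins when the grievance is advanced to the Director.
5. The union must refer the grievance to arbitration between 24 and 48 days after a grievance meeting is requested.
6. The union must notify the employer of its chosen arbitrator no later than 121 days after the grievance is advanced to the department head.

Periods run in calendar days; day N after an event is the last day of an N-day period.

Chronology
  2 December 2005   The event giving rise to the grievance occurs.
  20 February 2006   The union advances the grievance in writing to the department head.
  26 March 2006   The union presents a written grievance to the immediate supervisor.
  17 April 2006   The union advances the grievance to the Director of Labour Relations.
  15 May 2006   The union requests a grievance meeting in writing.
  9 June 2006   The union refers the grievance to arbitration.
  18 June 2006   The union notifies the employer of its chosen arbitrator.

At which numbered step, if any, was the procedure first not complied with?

Step 1: 72 days after 2 December 2005 (when the grieved event occurs) is 12 February 2006; done 20 February 2006 — 8 days late.
That is the first point of non-compliance.

Step 1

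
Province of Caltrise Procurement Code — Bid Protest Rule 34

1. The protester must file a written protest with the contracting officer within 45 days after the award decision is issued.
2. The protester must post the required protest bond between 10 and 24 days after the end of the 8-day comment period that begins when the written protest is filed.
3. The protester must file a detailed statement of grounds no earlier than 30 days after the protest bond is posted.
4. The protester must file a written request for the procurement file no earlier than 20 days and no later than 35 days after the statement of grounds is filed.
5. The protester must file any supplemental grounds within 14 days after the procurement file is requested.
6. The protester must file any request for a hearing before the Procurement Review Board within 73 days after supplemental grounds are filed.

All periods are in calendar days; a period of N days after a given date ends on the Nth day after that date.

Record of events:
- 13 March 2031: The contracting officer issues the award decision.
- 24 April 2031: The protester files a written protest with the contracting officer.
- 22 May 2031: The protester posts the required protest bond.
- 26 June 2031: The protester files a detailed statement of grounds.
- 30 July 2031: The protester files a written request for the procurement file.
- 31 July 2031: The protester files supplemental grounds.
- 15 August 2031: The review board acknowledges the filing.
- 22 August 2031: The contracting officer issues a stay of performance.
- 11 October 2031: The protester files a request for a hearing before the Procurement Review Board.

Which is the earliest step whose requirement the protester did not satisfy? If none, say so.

Step 1: 45 days after 13 March 2031 (when the award decision is issued) is 27 April 2031; completed 24 April 2031, before the deadline.
Step 2: the window is 10–24 days after 2 May 2031 (end of the 8-day comment period, which began when the written protest is filed on 24 April 2031), so 12 May 2031 through 26 May 2031; done 22 May 2031, which is between those dates.
Step 3: the earliest permitted date is 30 days after 22 May 2031 (when the protest bond is posted), i.e. 21 June 2031; done 26 June 2031 — permitted.
Step 4: the window is 20–35 days after 26 June 2031 (when the statement of grounds is filed), so 16 July 2031 through 31 July 2031; 30 July 2031 falls inside that range.
Step 5: 14 days after 30 July 2031 (when the procurement file is requested) is 13 August 2031; completed 31 July 2031, before the deadline.
Step 6: 73 days after 31 July 2031 (when supplemental grounds are filed) is 12 October 2031; done 11 October 2031 — timely.

None — every step was satisfied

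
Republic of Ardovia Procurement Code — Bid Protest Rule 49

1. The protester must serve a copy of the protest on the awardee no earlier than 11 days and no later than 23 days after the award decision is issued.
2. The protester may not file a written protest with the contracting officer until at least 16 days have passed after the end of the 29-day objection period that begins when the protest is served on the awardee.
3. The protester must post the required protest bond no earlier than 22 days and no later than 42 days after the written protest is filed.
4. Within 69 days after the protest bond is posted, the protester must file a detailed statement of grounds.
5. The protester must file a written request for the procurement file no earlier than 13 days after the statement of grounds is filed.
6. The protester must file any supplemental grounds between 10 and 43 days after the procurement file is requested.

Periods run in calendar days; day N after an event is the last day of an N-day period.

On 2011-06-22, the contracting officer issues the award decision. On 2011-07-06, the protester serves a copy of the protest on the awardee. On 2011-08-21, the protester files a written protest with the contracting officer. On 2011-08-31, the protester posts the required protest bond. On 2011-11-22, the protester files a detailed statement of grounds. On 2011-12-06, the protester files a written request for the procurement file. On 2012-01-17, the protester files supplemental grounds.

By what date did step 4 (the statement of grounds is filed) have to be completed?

2011-11-08

Step 4 runs from 2011-08-31, when the protest bond is posted. 69 days after 2011-08-31 is 2011-11-08.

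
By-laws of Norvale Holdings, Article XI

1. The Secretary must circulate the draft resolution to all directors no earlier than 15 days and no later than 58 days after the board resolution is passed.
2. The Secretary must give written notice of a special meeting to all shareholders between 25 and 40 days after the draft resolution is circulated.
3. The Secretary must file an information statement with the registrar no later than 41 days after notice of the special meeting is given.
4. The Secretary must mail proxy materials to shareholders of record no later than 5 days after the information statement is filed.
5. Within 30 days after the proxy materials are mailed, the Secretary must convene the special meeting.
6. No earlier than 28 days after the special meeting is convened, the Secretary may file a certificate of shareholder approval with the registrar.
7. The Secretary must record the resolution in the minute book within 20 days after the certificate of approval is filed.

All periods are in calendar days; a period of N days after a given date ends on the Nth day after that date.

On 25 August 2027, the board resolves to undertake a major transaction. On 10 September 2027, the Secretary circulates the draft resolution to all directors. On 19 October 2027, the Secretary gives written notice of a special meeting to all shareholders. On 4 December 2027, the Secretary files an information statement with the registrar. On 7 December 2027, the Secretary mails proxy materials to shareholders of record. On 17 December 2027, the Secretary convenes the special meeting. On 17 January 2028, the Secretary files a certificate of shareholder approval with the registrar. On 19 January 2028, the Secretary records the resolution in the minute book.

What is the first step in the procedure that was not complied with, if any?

Step 3

Step 1: the window is 15–58 days after 25 August 2027 (when the board resolution is passed), so 9 September 2027 through 22 October 2027; done 10 September 2027, which is between those dates.
Step 2: the window is 25–40 days after 10 September 2027 (when the draft resolution is circulated), so 5 October 2027 through 20 October 2027; done 19 October 2027 — within the window.
Step 3: 41 days after 19 October 2027 (when notice of the special meeting is given) is 29 November 2027; done 4 December 2027 — 5 days late.
No need to go further; step 3 was not satisfied.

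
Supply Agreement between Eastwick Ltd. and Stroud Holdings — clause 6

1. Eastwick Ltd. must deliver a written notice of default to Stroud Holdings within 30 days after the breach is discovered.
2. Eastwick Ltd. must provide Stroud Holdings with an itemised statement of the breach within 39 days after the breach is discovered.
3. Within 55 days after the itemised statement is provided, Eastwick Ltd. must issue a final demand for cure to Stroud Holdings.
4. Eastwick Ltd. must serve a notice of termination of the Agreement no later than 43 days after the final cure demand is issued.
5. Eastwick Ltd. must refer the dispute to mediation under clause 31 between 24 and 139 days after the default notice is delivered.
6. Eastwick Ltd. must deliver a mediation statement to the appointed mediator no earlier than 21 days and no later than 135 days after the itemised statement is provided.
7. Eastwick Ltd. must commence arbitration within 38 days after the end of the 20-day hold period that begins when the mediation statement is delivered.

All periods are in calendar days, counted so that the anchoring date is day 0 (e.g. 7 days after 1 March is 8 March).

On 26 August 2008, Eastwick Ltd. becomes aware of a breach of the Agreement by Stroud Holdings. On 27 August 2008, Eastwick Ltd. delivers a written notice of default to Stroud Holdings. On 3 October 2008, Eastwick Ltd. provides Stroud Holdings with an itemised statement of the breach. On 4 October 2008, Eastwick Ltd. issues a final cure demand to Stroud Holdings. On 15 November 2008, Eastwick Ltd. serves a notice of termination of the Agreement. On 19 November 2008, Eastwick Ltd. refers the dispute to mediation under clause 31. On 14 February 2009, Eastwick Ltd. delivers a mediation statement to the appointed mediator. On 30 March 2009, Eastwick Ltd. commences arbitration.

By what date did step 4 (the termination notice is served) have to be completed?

16 November 2008

Step 4 runs from 4 October 2008, when the final cure demand is issued. 43 days after 4 October 2008 is 16 November 2008.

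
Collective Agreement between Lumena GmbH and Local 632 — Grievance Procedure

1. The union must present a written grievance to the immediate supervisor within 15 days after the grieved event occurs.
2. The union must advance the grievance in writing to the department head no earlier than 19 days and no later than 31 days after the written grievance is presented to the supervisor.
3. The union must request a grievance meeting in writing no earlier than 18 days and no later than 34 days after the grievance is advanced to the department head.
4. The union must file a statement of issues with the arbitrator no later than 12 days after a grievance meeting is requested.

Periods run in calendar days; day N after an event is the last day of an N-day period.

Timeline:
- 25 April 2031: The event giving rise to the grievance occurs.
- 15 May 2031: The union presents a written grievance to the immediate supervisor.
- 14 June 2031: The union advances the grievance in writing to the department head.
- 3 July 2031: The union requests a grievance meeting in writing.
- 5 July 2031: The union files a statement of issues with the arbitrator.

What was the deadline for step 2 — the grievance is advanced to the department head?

Step 2 runs from 15 May 2031, when the written grievance is presented to the supervisor. The window is 19–31 days after 15 May 2031; it closes on 15 June 2031.

15 June 2031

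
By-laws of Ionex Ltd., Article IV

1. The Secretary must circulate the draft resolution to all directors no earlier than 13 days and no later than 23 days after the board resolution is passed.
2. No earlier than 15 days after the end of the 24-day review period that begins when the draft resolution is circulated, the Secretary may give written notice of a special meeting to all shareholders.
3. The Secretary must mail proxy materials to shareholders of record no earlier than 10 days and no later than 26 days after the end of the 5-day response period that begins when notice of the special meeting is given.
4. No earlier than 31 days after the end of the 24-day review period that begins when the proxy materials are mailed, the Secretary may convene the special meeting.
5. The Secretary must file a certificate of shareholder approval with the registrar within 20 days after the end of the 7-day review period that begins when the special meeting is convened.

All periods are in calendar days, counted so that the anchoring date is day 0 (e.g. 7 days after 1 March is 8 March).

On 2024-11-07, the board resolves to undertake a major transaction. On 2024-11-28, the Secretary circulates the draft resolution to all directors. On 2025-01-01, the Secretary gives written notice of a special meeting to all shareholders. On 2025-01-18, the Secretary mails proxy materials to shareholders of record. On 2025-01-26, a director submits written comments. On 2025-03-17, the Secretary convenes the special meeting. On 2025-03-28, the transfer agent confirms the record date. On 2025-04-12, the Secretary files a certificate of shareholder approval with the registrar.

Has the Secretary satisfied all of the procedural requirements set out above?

No

(1) the permitted window runs from 2024-11-07 + 13 = 2024-11-20 to 2024-11-07 + 23 = 2024-11-30; 2024-11-28 falls inside that range.
(2) permitted from 2024-12-22 + 15 days = 2025-01-06 onward; 2025-01-01 is 5 days before the earliest permitted date.
That is the first point of non-compliance.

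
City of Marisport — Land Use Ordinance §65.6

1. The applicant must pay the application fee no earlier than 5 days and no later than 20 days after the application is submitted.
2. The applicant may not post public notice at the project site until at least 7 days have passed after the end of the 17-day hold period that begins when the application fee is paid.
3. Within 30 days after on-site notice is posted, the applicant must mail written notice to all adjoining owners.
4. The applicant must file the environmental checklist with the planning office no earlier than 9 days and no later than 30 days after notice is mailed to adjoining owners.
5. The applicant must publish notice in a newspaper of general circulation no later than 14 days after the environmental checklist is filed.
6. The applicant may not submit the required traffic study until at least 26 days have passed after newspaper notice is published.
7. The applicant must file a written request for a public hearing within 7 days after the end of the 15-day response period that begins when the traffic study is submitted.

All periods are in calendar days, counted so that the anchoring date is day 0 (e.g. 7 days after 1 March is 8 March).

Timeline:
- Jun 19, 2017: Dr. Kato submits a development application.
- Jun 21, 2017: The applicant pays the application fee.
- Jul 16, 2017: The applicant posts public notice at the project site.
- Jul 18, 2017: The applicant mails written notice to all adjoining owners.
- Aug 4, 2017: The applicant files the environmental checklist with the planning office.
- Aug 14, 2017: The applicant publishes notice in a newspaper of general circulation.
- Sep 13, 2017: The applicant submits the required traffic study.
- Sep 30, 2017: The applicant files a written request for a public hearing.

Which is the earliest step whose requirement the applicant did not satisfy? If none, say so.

Step 1: the window is 5–20 days after Jun 19, 2017 (when the application is submitted), so Jun 24, 2017 through Jul 9, 2017; done Jun 21, 2017 — 3 days before the window opened.

Step 1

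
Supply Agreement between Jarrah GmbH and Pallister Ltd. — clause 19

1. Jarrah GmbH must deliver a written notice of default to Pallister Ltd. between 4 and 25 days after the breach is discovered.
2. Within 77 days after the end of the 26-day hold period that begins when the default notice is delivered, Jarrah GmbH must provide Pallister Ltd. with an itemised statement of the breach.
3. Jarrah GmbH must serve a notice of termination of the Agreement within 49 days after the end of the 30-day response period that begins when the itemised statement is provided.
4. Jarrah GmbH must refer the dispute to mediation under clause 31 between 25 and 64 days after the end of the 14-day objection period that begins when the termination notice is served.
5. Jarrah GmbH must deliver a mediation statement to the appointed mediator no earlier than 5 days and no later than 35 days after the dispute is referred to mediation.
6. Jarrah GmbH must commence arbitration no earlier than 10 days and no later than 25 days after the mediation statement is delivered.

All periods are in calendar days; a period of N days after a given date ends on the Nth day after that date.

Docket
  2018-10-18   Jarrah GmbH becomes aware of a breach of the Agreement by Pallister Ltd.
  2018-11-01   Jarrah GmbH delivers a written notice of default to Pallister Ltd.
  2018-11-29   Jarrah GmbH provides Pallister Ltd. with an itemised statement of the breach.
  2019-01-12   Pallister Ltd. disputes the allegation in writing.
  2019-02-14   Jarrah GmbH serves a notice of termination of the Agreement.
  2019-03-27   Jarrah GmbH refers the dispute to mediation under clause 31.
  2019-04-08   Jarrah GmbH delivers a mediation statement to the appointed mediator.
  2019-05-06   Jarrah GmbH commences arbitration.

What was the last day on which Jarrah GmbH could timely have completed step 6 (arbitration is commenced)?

Step 6 runs from 2019-04-08, when the mediation statement is delivered. The window is 10–25 days after 2019-04-08; it closes on 2019-05-03.

2019-05-03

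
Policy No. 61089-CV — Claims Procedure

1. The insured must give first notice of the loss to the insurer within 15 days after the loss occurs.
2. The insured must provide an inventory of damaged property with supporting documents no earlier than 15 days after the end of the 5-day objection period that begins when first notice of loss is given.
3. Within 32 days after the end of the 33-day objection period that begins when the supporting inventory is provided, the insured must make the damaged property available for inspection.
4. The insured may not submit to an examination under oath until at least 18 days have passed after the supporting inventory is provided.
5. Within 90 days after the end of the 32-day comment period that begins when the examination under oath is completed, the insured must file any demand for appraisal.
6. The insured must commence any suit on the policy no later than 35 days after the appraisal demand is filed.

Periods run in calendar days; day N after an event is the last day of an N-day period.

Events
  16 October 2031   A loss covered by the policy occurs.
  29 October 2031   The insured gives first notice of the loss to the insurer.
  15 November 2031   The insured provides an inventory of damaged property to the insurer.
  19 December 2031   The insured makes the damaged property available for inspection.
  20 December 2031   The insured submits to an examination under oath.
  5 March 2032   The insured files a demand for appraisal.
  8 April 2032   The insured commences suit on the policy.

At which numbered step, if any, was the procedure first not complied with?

Step 2

Step 1 — counting 15 days from 16 October 2031 (when the loss occurs) gives a deadline of 31 October 2031; 29 October 2031 is within that limit.
Step 2 — must wait 15 days from 3 November 2031 (end of the 5-day objection period, which began when first notice of loss is given on 29 October 2031), so not before 18 November 2031; acted on 15 November 2031, 3 days prematurely.
The analysis stops there.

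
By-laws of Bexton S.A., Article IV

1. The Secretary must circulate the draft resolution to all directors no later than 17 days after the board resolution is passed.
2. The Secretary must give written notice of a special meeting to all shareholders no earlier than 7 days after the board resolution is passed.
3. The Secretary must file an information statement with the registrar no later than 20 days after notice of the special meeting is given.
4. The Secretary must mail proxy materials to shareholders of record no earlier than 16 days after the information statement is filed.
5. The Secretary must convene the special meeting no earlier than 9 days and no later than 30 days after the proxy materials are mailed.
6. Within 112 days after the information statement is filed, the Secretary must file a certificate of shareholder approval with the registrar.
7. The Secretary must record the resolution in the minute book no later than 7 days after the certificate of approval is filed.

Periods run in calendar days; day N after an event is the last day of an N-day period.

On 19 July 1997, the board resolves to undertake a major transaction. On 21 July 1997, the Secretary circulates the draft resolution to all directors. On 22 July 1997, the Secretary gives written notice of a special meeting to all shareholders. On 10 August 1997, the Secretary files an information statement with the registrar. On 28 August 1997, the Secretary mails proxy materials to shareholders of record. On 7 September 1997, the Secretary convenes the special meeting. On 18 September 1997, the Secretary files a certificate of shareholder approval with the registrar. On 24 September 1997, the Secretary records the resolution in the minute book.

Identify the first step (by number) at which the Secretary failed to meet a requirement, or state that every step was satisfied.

Step 2

Step 1: 17 days after 19 July 1997 (when the board resolution is passed) is 5 August 1997; 21 July 1997 is within that limit.
Step 2: the earliest permitted date is 7 days after 19 July 1997 (when the board resolution is passed), i.e. 26 July 1997; 22 July 1997 is 4 days before the earliest permitted date.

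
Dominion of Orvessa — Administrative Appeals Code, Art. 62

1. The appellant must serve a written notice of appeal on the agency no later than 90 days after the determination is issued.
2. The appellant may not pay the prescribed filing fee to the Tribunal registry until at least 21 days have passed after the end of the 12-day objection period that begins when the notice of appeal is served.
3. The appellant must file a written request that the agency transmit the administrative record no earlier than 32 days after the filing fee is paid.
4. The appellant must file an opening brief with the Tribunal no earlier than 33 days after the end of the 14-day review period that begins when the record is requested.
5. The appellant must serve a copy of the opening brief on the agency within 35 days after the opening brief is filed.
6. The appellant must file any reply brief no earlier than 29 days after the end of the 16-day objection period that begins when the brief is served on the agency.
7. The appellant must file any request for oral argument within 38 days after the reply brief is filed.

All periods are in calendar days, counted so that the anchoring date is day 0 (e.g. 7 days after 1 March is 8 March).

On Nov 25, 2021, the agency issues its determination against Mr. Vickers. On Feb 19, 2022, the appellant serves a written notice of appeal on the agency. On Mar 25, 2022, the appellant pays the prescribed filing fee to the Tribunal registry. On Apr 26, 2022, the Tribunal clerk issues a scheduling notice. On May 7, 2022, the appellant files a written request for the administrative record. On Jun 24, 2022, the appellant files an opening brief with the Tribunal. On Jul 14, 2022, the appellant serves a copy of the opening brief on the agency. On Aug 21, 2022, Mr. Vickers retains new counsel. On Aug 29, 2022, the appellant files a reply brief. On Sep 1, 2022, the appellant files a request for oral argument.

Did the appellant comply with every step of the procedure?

(1) due by Nov 25, 2021 + 90 days = Feb 23, 2022; completed Feb 19, 2022, before the deadline.
(2) permitted from Mar 3, 2022 + 21 days = Mar 24, 2022 onward; Mar 25, 2022 is on or after that date.
(3) permitted from Mar 25, 2022 + 32 days = Apr 26, 2022 onward; done May 7, 2022, after the minimum wait.
(4) permitted from May 21, 2022 + 33 days = Jun 23, 2022 onward; Jun 24, 2022 is on or after that date.
(5) due by Jun 24, 2022 + 35 days = Jul 29, 2022; done Jul 14, 2022 — timely.
(6) permitted from Jul 30, 2022 + 29 days = Aug 28, 2022 onward; done Aug 29, 2022, after the minimum wait.
(7) due by Aug 29, 2022 + 38 days = Oct 6, 2022; completed Sep 1, 2022, before the deadline.

Yes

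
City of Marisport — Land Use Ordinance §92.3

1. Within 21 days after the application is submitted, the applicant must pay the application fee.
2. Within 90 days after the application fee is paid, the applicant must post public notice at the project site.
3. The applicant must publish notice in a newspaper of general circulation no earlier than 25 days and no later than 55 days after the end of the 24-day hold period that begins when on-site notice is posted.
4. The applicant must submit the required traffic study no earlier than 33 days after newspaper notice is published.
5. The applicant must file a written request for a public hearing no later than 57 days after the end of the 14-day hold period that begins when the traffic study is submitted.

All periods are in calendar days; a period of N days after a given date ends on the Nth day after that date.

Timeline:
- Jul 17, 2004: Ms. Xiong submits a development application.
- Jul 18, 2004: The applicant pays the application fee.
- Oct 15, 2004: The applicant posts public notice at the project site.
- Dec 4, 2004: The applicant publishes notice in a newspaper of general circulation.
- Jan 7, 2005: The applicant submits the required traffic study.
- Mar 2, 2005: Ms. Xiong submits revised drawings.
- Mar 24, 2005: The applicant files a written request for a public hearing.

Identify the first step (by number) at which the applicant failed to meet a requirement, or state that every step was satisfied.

(1) due by Jul 17, 2004 + 21 days = Aug 7, 2004; completed Jul 18, 2004, before the deadline.
(2) due by Jul 18, 2004 + 90 days = Oct 16, 2004; completed Oct 15, 2004, before the deadline.
(3) the permitted window runs from Nov 8, 2004 + 25 = Dec 3, 2004 to Nov 8, 2004 + 55 = Jan 2, 2005; done Dec 4, 2004, which is between those dates.
(4) permitted from Dec 4, 2004 + 33 days = Jan 6, 2005 onward; done Jan 7, 2005 — permitted.
(5) due by Jan 21, 2005 + 57 days = Mar 19, 2005; done Mar 24, 2005 — 5 days late.
That is the first point of non-compliance.

Step 5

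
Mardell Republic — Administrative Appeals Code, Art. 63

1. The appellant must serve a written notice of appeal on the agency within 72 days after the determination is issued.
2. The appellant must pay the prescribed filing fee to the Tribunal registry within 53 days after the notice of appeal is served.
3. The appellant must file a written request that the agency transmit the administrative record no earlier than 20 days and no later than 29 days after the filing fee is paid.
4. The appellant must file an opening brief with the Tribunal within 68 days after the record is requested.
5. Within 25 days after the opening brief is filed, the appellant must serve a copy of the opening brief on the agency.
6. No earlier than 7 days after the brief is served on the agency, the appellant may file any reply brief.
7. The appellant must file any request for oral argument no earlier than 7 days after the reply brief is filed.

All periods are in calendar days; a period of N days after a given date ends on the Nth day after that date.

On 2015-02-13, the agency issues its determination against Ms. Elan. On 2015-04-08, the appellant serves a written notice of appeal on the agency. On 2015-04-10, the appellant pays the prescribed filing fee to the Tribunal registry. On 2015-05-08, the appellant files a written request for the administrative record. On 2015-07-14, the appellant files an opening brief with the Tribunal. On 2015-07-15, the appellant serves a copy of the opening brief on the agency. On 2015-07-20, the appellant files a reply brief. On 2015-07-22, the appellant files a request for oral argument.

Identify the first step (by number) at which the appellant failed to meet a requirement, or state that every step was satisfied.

Step 6

(1) due by 2015-02-13 + 72 days = 2015-04-26; done 2015-04-08 — timely.
(2) due by 2015-04-08 + 53 days = 2015-05-31; 2015-04-10 is within that limit.
(3) the permitted window runs from 2015-04-10 + 20 = 2015-04-30 to 2015-04-10 + 29 = 2015-05-09; 2015-05-08 falls inside that range.
(4) due by 2015-05-08 + 68 days = 2015-07-15; 2015-07-14 is within that limit.
(5) due by 2015-07-14 + 25 days = 2015-08-08; done 2015-07-15 — timely.
(6) permitted from 2015-07-15 + 7 days = 2015-07-22 onward; done 2015-07-20 — 2 days too early.
The analysis stops there.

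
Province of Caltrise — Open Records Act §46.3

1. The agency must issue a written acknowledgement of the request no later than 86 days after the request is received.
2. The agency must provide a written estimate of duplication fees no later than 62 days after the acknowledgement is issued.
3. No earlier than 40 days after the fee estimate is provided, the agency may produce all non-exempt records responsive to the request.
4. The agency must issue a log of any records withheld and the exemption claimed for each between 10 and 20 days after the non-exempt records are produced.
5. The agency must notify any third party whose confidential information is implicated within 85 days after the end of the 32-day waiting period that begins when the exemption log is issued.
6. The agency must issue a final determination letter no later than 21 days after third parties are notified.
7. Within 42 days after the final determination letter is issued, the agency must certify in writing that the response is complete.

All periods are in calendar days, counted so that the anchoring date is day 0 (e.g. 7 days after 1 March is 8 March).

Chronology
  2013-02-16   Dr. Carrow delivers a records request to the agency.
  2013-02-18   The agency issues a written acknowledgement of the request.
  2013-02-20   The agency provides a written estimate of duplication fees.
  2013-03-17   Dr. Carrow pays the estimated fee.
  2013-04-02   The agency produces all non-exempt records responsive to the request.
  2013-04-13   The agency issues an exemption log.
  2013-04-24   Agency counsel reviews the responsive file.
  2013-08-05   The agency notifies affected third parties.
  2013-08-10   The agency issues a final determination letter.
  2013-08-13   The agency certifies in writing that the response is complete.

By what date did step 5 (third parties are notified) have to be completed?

The exemption log is issued on 2013-04-13; the 32-day waiting period therefore ends 2013-05-15, and step 5 runs from that date. 85 days after 2013-05-15 is 2013-08-08.

2013-08-08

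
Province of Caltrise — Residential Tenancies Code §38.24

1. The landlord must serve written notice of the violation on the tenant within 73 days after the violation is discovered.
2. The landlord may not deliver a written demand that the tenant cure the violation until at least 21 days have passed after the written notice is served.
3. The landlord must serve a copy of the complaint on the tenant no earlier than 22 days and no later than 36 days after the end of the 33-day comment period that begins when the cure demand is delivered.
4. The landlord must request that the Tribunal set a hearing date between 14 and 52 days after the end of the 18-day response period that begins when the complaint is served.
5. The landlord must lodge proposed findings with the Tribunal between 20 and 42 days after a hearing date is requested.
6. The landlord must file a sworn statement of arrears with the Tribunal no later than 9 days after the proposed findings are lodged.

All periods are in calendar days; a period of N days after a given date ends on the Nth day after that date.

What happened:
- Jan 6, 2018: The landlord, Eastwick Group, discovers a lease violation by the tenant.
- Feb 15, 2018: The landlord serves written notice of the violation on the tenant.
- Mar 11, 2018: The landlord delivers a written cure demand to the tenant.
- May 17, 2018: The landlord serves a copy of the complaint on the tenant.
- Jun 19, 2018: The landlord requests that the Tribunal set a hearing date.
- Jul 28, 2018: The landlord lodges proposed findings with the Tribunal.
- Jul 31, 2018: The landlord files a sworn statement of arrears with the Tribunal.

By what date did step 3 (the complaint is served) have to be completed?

The cure demand is delivered on Mar 11, 2018; the 33-day comment period therefore ends Apr 13, 2018, and step 3 runs from that date. The window is 22–36 days after Apr 13, 2018; it closes on May 19, 2018.

May 19, 2018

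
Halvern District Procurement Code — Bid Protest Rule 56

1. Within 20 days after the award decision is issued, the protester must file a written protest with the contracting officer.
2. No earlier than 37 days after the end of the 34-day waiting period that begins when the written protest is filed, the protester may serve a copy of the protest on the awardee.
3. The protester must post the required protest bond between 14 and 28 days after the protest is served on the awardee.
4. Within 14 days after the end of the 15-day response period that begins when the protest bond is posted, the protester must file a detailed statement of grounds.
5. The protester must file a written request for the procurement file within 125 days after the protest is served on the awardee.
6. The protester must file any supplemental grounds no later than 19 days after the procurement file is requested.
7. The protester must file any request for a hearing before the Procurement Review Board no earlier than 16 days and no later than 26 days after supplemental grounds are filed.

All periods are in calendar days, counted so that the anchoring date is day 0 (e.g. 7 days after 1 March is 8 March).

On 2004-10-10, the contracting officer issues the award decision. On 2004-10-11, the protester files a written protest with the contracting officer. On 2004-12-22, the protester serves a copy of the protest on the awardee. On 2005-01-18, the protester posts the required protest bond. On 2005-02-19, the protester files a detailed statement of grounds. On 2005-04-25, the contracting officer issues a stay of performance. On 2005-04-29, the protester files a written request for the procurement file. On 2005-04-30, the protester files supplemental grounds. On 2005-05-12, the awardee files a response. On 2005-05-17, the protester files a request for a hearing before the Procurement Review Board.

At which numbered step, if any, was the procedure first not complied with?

(1) due by 2004-10-10 + 20 days = 2004-10-30; completed 2004-10-11, before the deadline.
(2) permitted from 2004-11-14 + 37 days = 2004-12-21 onward; 2004-12-22 is on or after that date.
(3) the permitted window runs from 2004-12-22 + 14 = 2005-01-05 to 2004-12-22 + 28 = 2005-01-19; 2005-01-18 falls inside that range.
(4) due by 2005-02-02 + 14 days = 2005-02-16; 2005-02-19 misses that deadline by 3 days.

Step 4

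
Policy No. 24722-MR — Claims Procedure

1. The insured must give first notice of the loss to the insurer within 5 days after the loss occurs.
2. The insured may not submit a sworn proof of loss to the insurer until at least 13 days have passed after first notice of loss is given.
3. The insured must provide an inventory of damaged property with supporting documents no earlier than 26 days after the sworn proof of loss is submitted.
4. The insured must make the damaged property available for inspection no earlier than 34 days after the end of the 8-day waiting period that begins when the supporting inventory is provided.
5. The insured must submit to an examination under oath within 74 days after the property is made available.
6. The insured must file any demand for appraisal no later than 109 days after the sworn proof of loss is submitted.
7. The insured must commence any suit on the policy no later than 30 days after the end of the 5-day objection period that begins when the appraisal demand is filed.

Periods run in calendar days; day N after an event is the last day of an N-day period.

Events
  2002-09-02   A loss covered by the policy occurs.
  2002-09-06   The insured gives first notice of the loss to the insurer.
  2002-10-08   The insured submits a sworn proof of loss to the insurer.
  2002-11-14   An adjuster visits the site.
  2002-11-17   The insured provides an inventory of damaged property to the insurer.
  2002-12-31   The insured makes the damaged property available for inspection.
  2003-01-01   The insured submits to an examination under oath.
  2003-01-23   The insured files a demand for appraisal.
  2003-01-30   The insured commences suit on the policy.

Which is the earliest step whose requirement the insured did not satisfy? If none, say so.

(1) due by 2002-09-02 + 5 days = 2002-09-07; completed 2002-09-06, before the deadline.
(2) permitted from 2002-09-06 + 13 days = 2002-09-19 onward; done 2002-10-08 — permitted.
(3) permitted from 2002-10-08 + 26 days = 2002-11-03 onward; done 2002-11-17 — permitted.
(4) permitted from 2002-11-25 + 34 days = 2002-12-29 onward; 2002-12-31 is on or after that date.
(5) due by 2002-12-31 + 74 days = 2003-03-15; done 2003-01-01 — timely.
(6) due by 2002-10-08 + 109 days = 2003-01-25; done 2003-01-23 — timely.
(7) due by 2003-01-28 + 30 days = 2003-02-27; done 2003-01-30 — timely.

None — every step was satisfied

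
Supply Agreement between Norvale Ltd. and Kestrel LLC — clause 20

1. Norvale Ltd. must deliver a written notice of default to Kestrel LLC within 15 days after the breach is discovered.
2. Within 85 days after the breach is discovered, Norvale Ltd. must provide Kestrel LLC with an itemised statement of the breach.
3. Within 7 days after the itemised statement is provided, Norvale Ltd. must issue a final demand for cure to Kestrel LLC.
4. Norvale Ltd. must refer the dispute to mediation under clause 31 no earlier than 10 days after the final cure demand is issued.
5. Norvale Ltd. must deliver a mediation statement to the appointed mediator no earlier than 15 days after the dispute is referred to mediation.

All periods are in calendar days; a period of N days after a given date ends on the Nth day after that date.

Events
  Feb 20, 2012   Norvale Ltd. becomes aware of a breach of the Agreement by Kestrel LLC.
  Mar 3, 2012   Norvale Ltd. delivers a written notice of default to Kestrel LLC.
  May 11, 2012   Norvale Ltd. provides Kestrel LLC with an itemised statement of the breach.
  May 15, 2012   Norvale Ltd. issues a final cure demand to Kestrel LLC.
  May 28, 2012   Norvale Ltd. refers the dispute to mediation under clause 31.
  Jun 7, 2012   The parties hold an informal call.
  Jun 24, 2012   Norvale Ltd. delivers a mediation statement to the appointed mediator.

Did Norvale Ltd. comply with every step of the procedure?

Step 1: 15 days after Feb 20, 2012 (when the breach is discovered) is Mar 6, 2012; done Mar 3, 2012 — timely.
Step 2: 85 days after Feb 20, 2012 (when the breach is discovered) is May 15, 2012; completed May 11, 2012, before the deadline.
Step 3: 7 days after May 11, 2012 (when the itemised statement is provided) is May 18, 2012; done May 15, 2012 — timely.
Step 4: the earliest permitted date is 10 days after May 15, 2012 (when the final cure demand is issued), i.e. May 25, 2012; May 28, 2012 is on or after that date.
Step 5: the earliest permitted date is 15 days after May 28, 2012 (when the dispute is referred to mediation), i.e. Jun 12, 2012; done Jun 24, 2012, after the minimum wait.

Yes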